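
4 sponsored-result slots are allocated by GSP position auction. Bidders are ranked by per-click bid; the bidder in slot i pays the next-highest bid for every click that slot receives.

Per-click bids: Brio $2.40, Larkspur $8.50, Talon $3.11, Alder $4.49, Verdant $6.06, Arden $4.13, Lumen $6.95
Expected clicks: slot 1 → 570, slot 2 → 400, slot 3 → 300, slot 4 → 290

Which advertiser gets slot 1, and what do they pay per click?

Per-click bids in order: $8.50 (Larkspur) > $6.95 (Lumen) > $6.06 (Verdant) > $4.49 (Alder) > $4.13 (Arden) > …
Slot 1 goes to the first-ranked bidder, Larkspur, who pays the next bid down: $6.95/click.

Larkspur; $6.95 per click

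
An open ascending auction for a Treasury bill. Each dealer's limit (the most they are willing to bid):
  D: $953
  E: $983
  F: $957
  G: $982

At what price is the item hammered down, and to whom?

Open ascending-bid auction: the price rises until one bidder remains; the winner pays the price at which the last rival dropped out.
Limits in order: 983 (E) > 982 (G) > 957 (F) > 953 (D)
Bidding ends when G exits at $982; E takes it.

E wins at $982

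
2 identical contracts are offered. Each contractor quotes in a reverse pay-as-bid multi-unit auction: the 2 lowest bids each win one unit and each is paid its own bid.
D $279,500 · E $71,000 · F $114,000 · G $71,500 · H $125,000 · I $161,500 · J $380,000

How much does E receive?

Bids ranked low→high: 71,000 (E), 71,500 (G), 114,000 (F), 125,000 (H), …
Lowest 2: E, G.
E wins → own bid $71,000.

E is paid $71,000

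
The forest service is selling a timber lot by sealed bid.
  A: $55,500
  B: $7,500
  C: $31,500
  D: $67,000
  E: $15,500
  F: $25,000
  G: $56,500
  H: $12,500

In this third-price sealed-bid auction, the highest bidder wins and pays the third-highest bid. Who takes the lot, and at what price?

D pays $55,500

Bids ranked: 67,000 (D) > 56,500 (G) > 55,500 (A) > 31,500 (C) > 25,000 (F) > 15,500 (E) > …
D wins; payment is bid #3 in the ranking = $55,500.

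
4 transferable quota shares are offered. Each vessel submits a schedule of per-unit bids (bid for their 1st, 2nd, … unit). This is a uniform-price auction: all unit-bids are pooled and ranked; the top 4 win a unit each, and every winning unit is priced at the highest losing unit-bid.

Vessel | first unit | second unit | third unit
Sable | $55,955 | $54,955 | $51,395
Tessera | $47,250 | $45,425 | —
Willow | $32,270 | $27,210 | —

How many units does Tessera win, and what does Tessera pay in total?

All unit-bids, highest first — top 4: 55,955 (Sable-1), 54,955 (Sable-2), 51,395 (Sable-3), 47,250 (Tessera-1)
First bid not allocated: $45,425.
Tessera wins 1 unit(s) at $45,425 each.

Tessera: 1 unit, pays $45,425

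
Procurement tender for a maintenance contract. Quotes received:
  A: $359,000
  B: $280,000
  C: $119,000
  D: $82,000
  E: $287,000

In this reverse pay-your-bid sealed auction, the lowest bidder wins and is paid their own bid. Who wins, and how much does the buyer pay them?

Bids ranked: 82,000 (D) < 119,000 (C) < 280,000 (B) < 287,000 (E) < 359,000 (A)
First-price: D is paid what they bid, $82,000.

D is paid $82,000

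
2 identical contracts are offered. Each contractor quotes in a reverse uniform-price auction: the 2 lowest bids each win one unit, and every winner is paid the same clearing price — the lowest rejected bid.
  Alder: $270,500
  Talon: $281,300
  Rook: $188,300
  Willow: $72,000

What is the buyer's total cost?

Ordering the bids: 72,000 (Willow), 188,300 (Rook), 270,500 (Alder), 281,300 (Talon)
Winners (2 units): Willow, Rook.
First losing bid is Alder's $270,500, which sets the uniform price.
Total cost = 2 × $270,500 = $541,000.

Total cost: $541,000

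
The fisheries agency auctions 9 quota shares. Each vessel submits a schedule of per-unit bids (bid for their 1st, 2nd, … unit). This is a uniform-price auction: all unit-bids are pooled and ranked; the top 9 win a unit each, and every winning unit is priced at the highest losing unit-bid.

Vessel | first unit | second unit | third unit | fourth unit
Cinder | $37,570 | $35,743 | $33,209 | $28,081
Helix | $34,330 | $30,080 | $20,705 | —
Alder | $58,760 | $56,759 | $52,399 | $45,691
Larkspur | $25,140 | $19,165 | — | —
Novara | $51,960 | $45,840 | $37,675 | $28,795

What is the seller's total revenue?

Merging the schedules and taking the best 9: 58,760 (Alder-1), 56,759 (Alder-2), 52,399 (Alder-3), 51,960 (Novara-1), 45,840 (Novara-2), 45,691 (Alder-4), 37,675 (Novara-3), 37,570 (Cinder-1), 35,743 (Cinder-2)
Highest rejected unit-bid = $34,330.
Allocation: Alder 4, Cinder 2, Novara 3. Every unit priced at $34,330.
Revenue = 9 × 34,330 = $308,970.

Total revenue: $308,970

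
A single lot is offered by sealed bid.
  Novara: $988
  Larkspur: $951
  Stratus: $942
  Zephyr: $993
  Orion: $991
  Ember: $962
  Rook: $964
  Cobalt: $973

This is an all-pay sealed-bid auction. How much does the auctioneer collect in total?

Total revenue: $7,764

Bids ranked: 993 (Zephyr) > 991 (Orion) > 988 (Novara) > 973 (Cobalt) > 964 (Rook) > 962 (Ember) > …
Every bidder forfeits their bid regardless of winning.
Revenue = 988 + 951 + 942 + 993 + 991 + 962 + 964 + 973 = $7,764.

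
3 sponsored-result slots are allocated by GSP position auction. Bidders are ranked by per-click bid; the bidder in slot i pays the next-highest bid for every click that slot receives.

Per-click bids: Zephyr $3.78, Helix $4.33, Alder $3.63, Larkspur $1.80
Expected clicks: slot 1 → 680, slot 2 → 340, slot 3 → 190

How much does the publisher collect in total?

Sorting advertisers: $4.33 (Helix) > $3.78 (Zephyr) > $3.63 (Alder) > $1.80 (Larkspur)
Slot 1: Helix pays $3.78 × 680 = $2570.40
Slot 2: Zephyr pays $3.63 × 340 = $1234.20
Slot 3: Alder pays $1.80 × 190 = $342.00
Total = $4146.60

Total revenue: $4146.60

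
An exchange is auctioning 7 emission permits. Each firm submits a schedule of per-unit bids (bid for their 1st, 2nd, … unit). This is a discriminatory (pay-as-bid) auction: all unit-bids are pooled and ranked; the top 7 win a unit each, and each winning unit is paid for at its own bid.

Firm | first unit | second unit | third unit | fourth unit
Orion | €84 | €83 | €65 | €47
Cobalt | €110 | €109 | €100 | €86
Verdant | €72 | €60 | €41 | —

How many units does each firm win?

Pooled unit-bids ranked (top 7): 110 (Cobalt-1), 109 (Cobalt-2), 100 (Cobalt-3), 86 (Cobalt-4), 84 (Orion-1), 83 (Orion-2), 72 (Verdant-1)
Next rejected bid: €65 (not a price — pay-as-bid).
Allocation: Cobalt 4, Orion 2, Verdant 1.

Cobalt 4, Orion 2, Verdant 1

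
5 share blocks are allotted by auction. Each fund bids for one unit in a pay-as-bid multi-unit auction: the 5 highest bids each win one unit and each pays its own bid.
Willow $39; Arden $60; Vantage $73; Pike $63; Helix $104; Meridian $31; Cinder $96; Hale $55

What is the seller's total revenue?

Bids ranked high→low: 104 (Helix), 96 (Cinder), 73 (Vantage), 63 (Pike), 60 (Arden), 55 (Hale), 39 (Willow), …
Winners (5 units): Helix, Cinder, Vantage, Pike, Arden.
Total revenue = 104 + 96 + 73 + 63 + 60 = $396.

Total revenue: $396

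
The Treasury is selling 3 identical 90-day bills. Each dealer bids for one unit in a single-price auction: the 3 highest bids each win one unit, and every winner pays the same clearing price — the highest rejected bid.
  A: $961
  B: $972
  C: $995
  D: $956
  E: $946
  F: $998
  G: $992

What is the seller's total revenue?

Total revenue: $2,916

Ordering the bids: 998 (F), 995 (C), 992 (G), 972 (B), 961 (A), …
Winners (3 units): F, C, G.
Clearing price = highest rejected bid = $972.
Total revenue = 3 × $972 = $2,916.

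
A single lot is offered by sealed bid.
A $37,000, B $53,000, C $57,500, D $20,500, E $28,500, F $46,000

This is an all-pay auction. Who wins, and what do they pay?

All-pay auction: the highest bidder wins the item, but every bidder pays their own bid.
Sorting bids: 57,500 (C) > 53,000 (B) > 46,000 (F) > 37,000 (A) > 28,500 (E) > 20,500 (D)
C is highest and takes the item; every bidder forfeits their bid.

C pays $57,500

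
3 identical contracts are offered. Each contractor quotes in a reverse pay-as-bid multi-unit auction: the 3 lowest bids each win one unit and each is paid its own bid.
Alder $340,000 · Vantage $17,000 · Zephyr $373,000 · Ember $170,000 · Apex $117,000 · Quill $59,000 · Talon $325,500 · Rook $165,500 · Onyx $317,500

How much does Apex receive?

Apex is paid $117,000

Bids ranked low→high: 17,000 (Vantage), 59,000 (Quill), 117,000 (Apex), 165,500 (Rook), 170,000 (Ember), …
The 3 lowest are Vantage, Quill, Apex.
Apex wins → own bid $117,000.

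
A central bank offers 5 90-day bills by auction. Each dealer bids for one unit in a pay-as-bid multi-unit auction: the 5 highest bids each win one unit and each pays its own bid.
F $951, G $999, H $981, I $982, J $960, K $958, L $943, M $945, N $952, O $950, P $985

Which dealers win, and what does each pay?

G $999, P $985, I $982, H $981, J $960

Bids ranked high→low: 999 (G), 985 (P), 982 (I), 981 (H), 960 (J), 958 (K), 952 (N), …
Winners (5 units): G, P, I, H, J.
Each winner pays its own bid: G $999, P $985, I $982, H $981, J $960.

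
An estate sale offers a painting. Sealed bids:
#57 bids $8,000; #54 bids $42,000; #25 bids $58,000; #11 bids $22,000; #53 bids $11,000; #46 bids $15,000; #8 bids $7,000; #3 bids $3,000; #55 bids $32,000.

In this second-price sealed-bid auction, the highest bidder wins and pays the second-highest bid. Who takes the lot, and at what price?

Second-price sealed-bid auction: the highest bidder wins and pays the second-highest bid.
Bids ranked: 58,000 (#25) > 42,000 (#54) > 32,000 (#55) > 22,000 (#11) > 15,000 (#46) > 11,000 (#53) > …
Second-price: #25 pays #54's bid of $42,000.

#25 pays $42,000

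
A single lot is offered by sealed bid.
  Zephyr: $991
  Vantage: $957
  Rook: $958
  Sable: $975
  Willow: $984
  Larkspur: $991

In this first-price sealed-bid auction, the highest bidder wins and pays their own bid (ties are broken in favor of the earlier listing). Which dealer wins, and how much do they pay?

Sorting bids: 991 (Zephyr) > 991 (Larkspur) > 984 (Willow) > 975 (Sable) > 958 (Rook) > 957 (Vantage)
Zephyr and Larkspur tie at $991; tie-break gives it to Zephyr.
Zephyr is highest → pays own bid, $991.

Zephyr pays $991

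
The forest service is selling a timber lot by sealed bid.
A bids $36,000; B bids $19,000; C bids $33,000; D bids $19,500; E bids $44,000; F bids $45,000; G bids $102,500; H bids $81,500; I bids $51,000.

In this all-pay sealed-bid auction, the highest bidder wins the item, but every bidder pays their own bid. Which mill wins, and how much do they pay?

Rule: the highest bidder wins the item, but every bidder pays their own bid.
Bids in order: 102,500 (G) > 81,500 (H) > 51,000 (I) > 45,000 (F) > 44,000 (E) > 36,000 (A) > …
G wins with the top bid; all bids are sunk regardless.

G pays $102,500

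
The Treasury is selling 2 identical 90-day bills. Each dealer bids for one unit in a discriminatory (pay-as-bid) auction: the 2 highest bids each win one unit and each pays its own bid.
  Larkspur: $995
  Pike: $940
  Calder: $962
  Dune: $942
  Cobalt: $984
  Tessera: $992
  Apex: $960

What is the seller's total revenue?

Total revenue: $1,987

Sorting: 995 (Larkspur), 992 (Tessera), 984 (Cobalt), 962 (Calder), …
Top 2: Larkspur, Tessera.
Total revenue = 995 + 992 = $1,987.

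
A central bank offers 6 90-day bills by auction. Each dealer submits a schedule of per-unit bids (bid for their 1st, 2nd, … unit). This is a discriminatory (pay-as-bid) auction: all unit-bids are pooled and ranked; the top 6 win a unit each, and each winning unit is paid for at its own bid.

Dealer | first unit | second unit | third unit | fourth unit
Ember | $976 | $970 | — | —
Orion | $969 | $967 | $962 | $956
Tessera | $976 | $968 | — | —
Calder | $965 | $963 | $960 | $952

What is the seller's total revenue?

Merging the schedules and taking the best 6: 976 (Ember-1), 976 (Tessera-1), 970 (Ember-2), 969 (Orion-1), 968 (Tessera-2), 967 (Orion-2)
Next rejected bid: $965 (not a price — pay-as-bid).
Each winning unit pays its own bid.
Revenue = 976 + 976 + 970 + 969 + 968 + 967 = $5,826.

Total revenue: $5,826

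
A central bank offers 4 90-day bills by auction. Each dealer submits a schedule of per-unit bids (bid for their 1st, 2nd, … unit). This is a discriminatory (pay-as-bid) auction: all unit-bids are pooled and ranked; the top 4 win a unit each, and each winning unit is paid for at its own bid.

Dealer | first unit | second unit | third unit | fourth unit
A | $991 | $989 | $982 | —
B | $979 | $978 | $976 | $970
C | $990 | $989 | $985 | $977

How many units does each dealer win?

A 2, C 2

Merging the schedules and taking the best 4: 991 (A-1), 990 (C-1), 989 (A-2), 989 (C-2)
Next rejected bid: $985 (not a price — pay-as-bid).
Allocation: A 2, C 2.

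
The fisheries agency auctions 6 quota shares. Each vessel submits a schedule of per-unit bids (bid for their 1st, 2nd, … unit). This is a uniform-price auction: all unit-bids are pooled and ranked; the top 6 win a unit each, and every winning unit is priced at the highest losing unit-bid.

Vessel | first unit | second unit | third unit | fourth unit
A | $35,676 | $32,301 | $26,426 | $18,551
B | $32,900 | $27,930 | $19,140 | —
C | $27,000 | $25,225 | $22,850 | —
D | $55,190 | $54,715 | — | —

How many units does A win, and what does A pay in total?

All unit-bids, highest first — top 6: 55,190 (D-1), 54,715 (D-2), 35,676 (A-1), 32,900 (B-1), 32,301 (A-2), 27,930 (B-2)
Highest rejected unit-bid = $27,000.
A wins 2 unit(s) at $27,000 each.

A: 2 units, pays $54,000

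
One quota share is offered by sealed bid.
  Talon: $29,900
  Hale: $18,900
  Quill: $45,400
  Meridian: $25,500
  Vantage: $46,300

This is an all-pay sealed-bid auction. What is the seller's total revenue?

All-pay sealed-bid auction: the highest bidder wins the item, but every bidder pays their own bid.
Sorting bids: 46,300 (Vantage) > 45,400 (Quill) > 29,900 (Talon) > 25,500 (Meridian) > 18,900 (Hale)
Every bidder forfeits their bid regardless of winning.
Revenue = 29,900 + 18,900 + 45,400 + 25,500 + 46,300 = $166,000.

Total revenue: $166,000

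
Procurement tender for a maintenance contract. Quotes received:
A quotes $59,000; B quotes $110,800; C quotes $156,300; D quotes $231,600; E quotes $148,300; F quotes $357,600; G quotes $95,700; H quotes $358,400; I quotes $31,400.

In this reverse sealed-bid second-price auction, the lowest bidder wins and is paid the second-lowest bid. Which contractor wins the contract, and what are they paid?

I is paid $59,000

Rule: the lowest bidder wins and is paid the second-lowest bid.
Bids ranked: 31,400 (I) < 59,000 (A) < 95,700 (G) < 110,800 (B) < 148,300 (E) < 156,300 (C) < …
I wins with the lowest bid; price is set by the runner-up at $59,000.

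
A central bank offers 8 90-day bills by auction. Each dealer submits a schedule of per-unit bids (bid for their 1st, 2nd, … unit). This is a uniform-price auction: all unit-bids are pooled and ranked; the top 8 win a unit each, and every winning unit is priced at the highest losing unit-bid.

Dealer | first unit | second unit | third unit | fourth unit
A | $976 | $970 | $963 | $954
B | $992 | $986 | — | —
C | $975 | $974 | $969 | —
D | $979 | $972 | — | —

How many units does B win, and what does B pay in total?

B: 2 units, pays $1,938

Merging the schedules and taking the best 8: 992 (B-1), 986 (B-2), 979 (D-1), 976 (A-1), 975 (C-1), 974 (C-2), 972 (D-2), 970 (A-2)
Highest rejected unit-bid = $969.
B wins 2 unit(s) at $969 each.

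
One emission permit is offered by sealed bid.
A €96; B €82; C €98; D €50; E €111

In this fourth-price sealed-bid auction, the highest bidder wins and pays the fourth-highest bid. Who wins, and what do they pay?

E pays €82

Sorting bids: 111 (E) > 98 (C) > 96 (A) > 82 (B) > 50 (D)
E wins; payment is bid #4 in the ranking = €82.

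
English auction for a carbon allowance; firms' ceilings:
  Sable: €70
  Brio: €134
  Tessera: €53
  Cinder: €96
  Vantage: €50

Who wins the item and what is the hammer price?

Rule: the price rises until one bidder remains; the winner pays the price at which the last rival dropped out.
Sorting limits: 134 (Brio) > 96 (Cinder) > 70 (Sable) > 53 (Tessera) > 50 (Vantage)
Cinder is the last rival to drop out, at €96; Brio remains and wins at that price.

Brio wins at €96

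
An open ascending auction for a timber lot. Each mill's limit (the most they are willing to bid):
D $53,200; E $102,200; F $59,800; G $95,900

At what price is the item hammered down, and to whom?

E wins at $95,900

Limits in order: 102,200 (E) > 95,900 (G) > 59,800 (F) > 53,200 (D)
Once the price passes $95,900, only E is left; the hammer falls at G's limit of $95,900.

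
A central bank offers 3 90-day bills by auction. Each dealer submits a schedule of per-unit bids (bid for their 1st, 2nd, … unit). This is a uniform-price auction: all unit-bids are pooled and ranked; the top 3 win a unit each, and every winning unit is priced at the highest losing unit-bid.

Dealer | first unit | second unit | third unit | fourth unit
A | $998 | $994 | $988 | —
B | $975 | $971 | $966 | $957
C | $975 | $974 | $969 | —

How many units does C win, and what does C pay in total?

Merging the schedules and taking the best 3: 998 (A-1), 994 (A-2), 988 (A-3)
The (k+1)-th unit-bid is $975.
C wins 0 unit(s) at $975 each.

C: 0 units, pays $0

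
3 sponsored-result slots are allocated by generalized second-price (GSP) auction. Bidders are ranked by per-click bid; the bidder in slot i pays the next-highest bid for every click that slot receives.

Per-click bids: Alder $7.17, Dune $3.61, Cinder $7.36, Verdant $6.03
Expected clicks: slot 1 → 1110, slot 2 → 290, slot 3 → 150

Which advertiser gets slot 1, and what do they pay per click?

Cinder; $7.17 per click

Per-click bids in order: $7.36 (Cinder) > $7.17 (Alder) > $6.03 (Verdant) > $3.61 (Dune)
Slot 1 goes to the first-ranked bidder, Cinder, who pays the next bid down: $7.17/click.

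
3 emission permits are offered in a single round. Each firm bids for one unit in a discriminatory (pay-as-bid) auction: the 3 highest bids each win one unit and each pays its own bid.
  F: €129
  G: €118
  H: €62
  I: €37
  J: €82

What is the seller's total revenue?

Total revenue: €329

Ordering the bids: 129 (F), 118 (G), 82 (J), 62 (H), 37 (I)
Winners (3 units): F, G, J.
Total revenue = 129 + 118 + 82 = €329.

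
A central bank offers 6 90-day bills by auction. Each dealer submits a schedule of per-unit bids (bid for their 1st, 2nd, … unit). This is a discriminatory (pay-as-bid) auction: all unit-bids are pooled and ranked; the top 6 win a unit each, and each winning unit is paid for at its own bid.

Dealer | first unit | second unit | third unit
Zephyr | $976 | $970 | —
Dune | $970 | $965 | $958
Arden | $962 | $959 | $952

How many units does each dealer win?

All unit-bids, highest first — top 6: 976 (Zephyr-1), 970 (Zephyr-2), 970 (Dune-1), 965 (Dune-2), 962 (Arden-1), 959 (Arden-2)
Next rejected bid: $958 (not a price — pay-as-bid).
Allocation: Arden 2, Dune 2, Zephyr 2.

Arden 2, Dune 2, Zephyr 2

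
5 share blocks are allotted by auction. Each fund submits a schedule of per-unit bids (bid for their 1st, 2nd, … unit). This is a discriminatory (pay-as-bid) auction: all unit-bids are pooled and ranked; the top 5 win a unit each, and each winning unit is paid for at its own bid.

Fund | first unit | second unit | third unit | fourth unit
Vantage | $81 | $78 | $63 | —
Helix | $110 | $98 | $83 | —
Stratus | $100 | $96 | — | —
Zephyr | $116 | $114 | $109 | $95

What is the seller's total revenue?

Total revenue: $549

Merging the schedules and taking the best 5: 116 (Zephyr-1), 114 (Zephyr-2), 110 (Helix-1), 109 (Zephyr-3), 100 (Stratus-1)
Next rejected bid: $98 (not a price — pay-as-bid).
Each winning unit pays its own bid.
Revenue = 116 + 114 + 110 + 109 + 100 = $549.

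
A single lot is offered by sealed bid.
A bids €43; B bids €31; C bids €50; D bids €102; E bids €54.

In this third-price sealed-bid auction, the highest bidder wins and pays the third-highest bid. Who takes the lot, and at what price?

D pays €50

Third-price sealed-bid auction: the highest bidder wins and pays the third-highest bid.
Bids in order: 102 (D) > 54 (E) > 50 (C) > 43 (A) > 31 (B)
D wins; payment is bid #3 in the ranking = €50.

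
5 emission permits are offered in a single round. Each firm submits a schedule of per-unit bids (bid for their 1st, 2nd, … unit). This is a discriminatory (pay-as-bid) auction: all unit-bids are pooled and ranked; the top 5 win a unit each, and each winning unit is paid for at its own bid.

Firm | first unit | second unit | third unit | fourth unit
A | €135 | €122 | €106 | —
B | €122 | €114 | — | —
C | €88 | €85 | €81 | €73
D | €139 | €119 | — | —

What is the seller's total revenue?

Total revenue: €637

All unit-bids, highest first — top 5: 139 (D-1), 135 (A-1), 122 (A-2), 122 (B-1), 119 (D-2)
Next rejected bid: €114 (not a price — pay-as-bid).
Each winning unit pays its own bid.
Revenue = 139 + 135 + 122 + 122 + 119 = €637.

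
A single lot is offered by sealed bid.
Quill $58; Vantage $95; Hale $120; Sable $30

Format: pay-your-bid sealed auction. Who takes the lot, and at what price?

Rule: the highest bidder wins and pays their own bid.
Bids in order: 120 (Hale) > 95 (Vantage) > 58 (Quill) > 30 (Sable)
First-price: Hale pays what they bid, $120.

Hale pays $120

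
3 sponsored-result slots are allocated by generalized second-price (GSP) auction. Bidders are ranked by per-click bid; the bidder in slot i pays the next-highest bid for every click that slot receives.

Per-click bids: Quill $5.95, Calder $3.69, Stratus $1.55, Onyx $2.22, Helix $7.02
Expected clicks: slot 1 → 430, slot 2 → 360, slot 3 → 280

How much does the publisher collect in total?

Total revenue: $4508.50

Sorting advertisers: $7.02 (Helix) > $5.95 (Quill) > $3.69 (Calder) > $2.22 (Onyx) > …
Slot 1: Helix pays $5.95 × 430 = $2558.50
Slot 2: Quill pays $3.69 × 360 = $1328.40
Slot 3: Calder pays $2.22 × 280 = $621.60
Total = $4508.50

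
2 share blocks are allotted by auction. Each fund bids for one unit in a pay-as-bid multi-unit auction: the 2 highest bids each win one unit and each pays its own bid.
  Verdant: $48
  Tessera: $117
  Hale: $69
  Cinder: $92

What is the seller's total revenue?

Bids ranked high→low: 117 (Tessera), 92 (Cinder), 69 (Hale), 48 (Verdant)
Winners (2 units): Tessera, Cinder.
Total revenue = 117 + 92 = $209.

Total revenue: $209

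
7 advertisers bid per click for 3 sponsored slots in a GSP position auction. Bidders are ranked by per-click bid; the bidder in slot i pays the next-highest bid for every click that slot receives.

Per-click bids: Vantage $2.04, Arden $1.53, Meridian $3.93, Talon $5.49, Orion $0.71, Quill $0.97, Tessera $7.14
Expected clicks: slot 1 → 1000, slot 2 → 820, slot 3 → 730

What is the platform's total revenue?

Total revenue: $10201.80

Ranked by bid: $7.14 (Tessera) > $5.49 (Talon) > $3.93 (Meridian) > $2.04 (Vantage) > …
Slot 1: Tessera pays $5.49 × 1000 = $5490.00
Slot 2: Talon pays $3.93 × 820 = $3222.60
Slot 3: Meridian pays $2.04 × 730 = $1489.20
Total = $10201.80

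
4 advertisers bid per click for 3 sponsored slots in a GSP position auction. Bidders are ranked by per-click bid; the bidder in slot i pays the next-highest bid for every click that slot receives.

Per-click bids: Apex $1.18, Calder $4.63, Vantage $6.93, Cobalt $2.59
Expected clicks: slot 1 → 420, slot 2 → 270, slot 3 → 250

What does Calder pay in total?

Sorting advertisers: $6.93 (Vantage) > $4.63 (Calder) > $2.59 (Cobalt) > $1.18 (Apex)
Calder holds slot 2 → pays next bid $2.59 × 270 clicks = $699.30.

Calder pays $699.30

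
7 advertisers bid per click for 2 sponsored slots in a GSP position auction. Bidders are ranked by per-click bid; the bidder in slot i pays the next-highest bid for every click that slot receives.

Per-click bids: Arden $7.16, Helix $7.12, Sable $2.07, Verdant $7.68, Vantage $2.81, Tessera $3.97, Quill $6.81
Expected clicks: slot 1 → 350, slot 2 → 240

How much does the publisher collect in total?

Total revenue: $4214.80

Ranked by bid: $7.68 (Verdant) > $7.16 (Arden) > $7.12 (Helix) > …
Slot 1: Verdant pays $7.16 × 350 = $2506.00
Slot 2: Arden pays $7.12 × 240 = $1708.80
Total = $4214.80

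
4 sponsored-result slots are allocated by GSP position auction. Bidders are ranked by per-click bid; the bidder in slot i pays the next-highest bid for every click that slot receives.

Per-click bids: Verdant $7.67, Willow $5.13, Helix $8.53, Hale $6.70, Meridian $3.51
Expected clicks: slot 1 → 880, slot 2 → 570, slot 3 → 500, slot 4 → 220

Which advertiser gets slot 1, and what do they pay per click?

Per-click bids in order: $8.53 (Helix) > $7.67 (Verdant) > $6.70 (Hale) > $5.13 (Willow) > $3.51 (Meridian)
Slot 1 goes to the first-ranked bidder, Helix, who pays the next bid down: $7.67/click.

Helix; $7.67 per click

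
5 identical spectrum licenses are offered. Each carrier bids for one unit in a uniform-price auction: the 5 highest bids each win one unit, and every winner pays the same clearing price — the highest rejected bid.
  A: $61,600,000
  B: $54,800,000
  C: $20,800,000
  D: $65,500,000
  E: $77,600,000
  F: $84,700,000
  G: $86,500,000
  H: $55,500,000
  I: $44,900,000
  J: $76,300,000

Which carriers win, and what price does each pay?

Sorting: 86,500,000 (G), 84,700,000 (F), 77,600,000 (E), 76,300,000 (J), 65,500,000 (D), 61,600,000 (A), 55,500,000 (H), …
Top 5: G, F, E, J, D.
Clearing price = highest rejected bid = $61,600,000.

G, F, E, J, D; each pays $61,600,000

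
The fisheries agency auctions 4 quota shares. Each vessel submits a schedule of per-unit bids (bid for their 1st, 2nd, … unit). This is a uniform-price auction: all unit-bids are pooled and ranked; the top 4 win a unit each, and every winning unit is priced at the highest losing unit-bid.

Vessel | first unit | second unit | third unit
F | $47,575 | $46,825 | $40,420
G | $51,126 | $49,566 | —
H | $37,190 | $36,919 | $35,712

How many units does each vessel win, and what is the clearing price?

F 2, G 2; clearing price $40,420

All unit-bids, highest first — top 4: 51,126 (G-1), 49,566 (G-2), 47,575 (F-1), 46,825 (F-2)
First bid not allocated: $40,420.
Allocation: F 2, G 2.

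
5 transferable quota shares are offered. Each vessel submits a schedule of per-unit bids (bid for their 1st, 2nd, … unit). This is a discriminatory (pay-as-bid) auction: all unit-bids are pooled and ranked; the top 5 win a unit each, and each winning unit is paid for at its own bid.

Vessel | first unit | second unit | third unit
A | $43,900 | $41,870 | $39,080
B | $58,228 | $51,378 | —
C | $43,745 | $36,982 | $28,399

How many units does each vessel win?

A 2, B 2, C 1

All unit-bids, highest first — top 5: 58,228 (B-1), 51,378 (B-2), 43,900 (A-1), 43,745 (C-1), 41,870 (A-2)
Next rejected bid: $39,080 (not a price — pay-as-bid).
Allocation: A 2, B 2, C 1.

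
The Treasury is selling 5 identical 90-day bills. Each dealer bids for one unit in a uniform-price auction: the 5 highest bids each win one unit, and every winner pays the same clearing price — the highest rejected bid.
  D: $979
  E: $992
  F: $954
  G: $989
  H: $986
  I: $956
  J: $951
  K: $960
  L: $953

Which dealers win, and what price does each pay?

E, G, H, D, K; each pays $956

Sorting: 992 (E), 989 (G), 986 (H), 979 (D), 960 (K), 956 (I), 954 (F), …
Top 5: E, G, H, D, K.
Highest unsuccessful bid: $956 → clearing price.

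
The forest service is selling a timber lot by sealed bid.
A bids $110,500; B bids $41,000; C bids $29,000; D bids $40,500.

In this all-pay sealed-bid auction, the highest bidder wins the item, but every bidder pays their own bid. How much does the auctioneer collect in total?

Sorting bids: 110,500 (A) > 41,000 (B) > 40,500 (D) > 29,000 (C)
A wins with the top bid; all bids are sunk regardless.
Every bidder forfeits their bid regardless of winning.
Revenue = 110,500 + 41,000 + 29,000 + 40,500 = $221,000.

Total revenue: $221,000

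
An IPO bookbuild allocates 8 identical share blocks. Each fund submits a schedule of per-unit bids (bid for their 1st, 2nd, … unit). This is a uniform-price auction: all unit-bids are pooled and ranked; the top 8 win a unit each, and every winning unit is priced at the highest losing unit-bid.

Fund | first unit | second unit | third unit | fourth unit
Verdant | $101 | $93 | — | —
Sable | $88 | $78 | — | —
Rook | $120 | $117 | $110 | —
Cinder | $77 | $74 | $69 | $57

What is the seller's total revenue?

Merging the schedules and taking the best 8: 120 (Rook-1), 117 (Rook-2), 110 (Rook-3), 101 (Verdant-1), 93 (Verdant-2), 88 (Sable-1), 78 (Sable-2), 77 (Cinder-1)
The (k+1)-th unit-bid is $74.
Allocation: Cinder 1, Rook 3, Sable 2, Verdant 2. Every unit priced at $74.
Revenue = 8 × 74 = $592.

Total revenue: $592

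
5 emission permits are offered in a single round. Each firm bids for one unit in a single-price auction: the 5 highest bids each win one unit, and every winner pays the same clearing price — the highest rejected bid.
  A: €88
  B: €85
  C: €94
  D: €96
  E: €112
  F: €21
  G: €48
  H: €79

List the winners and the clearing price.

E, D, C, A, B; each pays €79

Ordering the bids: 112 (E), 96 (D), 94 (C), 88 (A), 85 (B), 79 (H), 48 (G), …
Winners (5 units): E, D, C, A, B.
Highest unsuccessful bid: €79 → clearing price.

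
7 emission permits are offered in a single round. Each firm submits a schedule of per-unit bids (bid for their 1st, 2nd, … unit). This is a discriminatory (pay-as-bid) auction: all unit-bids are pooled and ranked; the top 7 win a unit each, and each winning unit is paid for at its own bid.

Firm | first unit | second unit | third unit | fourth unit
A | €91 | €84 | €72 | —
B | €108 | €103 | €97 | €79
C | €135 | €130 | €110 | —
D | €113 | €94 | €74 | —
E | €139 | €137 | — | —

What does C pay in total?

C pays €375

Merging the schedules and taking the best 7: 139 (E-1), 137 (E-2), 135 (C-1), 130 (C-2), 113 (D-1), 110 (C-3), 108 (B-1)
Next rejected bid: €103 (not a price — pay-as-bid).
C's winning unit-bids: 135 + 130 + 110 = €375.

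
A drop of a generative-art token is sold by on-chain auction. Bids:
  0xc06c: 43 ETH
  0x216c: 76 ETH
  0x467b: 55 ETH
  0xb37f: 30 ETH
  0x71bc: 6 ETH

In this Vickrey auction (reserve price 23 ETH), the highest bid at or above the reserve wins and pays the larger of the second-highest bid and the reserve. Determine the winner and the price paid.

0x216c pays 55 ETH

Sorting bids: 76 (0x216c) > 55 (0x467b) > 43 (0xc06c) > 30 (0xb37f) > 6 (0x71bc)
0x216c has the top bid at or above the reserve (76 ETH).
max(second-highest 55 ETH, reserve 23 ETH) = 55 ETH; the reserve does not bind.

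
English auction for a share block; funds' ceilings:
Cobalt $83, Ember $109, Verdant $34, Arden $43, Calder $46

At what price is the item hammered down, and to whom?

Ember wins at $83

Limits in order: 109 (Ember) > 83 (Cobalt) > 46 (Calder) > 43 (Arden) > 34 (Verdant)
Once the price passes $83, only Ember is left; the hammer falls at Cobalt's limit of $83.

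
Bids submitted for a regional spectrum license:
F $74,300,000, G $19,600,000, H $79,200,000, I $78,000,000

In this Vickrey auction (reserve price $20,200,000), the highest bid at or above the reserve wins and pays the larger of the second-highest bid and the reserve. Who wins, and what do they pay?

H pays $78,000,000

Bids ranked: 79,200,000 (H) > 78,000,000 (I) > 74,300,000 (F) > 19,600,000 (G)
H has the top bid at or above the reserve ($79,200,000).
Second-highest bid $78,000,000 exceeds the reserve $20,200,000 → payment $78,000,000.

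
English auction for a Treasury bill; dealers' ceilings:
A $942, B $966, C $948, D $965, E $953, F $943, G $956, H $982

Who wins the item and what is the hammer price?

Rule: the price rises until one bidder remains; the winner pays the price at which the last rival dropped out.
Limits in order: 982 (H) > 966 (B) > 965 (D) > 956 (G) > 953 (E) > 948 (C) > …
Once the price passes $966, only H is left; the hammer falls at B's limit of $966.

H wins at $966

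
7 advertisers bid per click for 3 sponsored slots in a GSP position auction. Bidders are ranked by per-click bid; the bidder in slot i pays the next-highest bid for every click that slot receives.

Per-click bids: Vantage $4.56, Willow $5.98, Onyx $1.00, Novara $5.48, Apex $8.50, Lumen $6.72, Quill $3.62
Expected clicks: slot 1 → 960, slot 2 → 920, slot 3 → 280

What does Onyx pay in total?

Ranked by bid: $8.50 (Apex) > $6.72 (Lumen) > $5.98 (Willow) > $5.48 (Novara) > …
Onyx ranks below slot 3 → no slot, pays nothing.

Onyx pays $0.00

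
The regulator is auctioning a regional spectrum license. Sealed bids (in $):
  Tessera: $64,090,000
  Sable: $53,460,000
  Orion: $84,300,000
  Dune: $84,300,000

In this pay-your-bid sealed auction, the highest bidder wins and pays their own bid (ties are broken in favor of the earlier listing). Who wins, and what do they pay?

Orion pays $84,300,000

Bids in order: 84,300,000 (Orion) > 84,300,000 (Dune) > 64,090,000 (Tessera) > 53,460,000 (Sable)
Orion and Dune tie at $84,300,000; tie-break gives it to Orion.
Orion has the highest bid and pays exactly that: $84,300,000.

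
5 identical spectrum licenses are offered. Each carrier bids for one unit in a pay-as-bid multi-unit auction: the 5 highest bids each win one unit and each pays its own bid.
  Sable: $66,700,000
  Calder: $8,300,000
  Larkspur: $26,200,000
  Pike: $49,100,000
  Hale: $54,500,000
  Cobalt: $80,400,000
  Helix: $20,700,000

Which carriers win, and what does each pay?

Cobalt $80,400,000, Sable $66,700,000, Hale $54,500,000, Pike $49,100,000, Larkspur $26,200,000

Ordering the bids: 80,400,000 (Cobalt), 66,700,000 (Sable), 54,500,000 (Hale), 49,100,000 (Pike), 26,200,000 (Larkspur), 20,700,000 (Helix), 8,300,000 (Calder)
Winners (5 units): Cobalt, Sable, Hale, Pike, Larkspur.
Each winner pays its own bid: Cobalt $80,400,000, Sable $66,700,000, Hale $54,500,000, Pike $49,100,000, Larkspur $26,200,000.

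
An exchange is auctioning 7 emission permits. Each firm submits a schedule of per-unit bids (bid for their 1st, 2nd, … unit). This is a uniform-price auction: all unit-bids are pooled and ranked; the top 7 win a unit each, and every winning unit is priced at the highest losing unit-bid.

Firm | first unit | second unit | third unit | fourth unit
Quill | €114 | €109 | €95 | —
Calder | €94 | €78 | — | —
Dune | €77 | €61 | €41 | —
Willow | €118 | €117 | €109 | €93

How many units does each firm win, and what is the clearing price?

Calder 1, Quill 3, Willow 3; clearing price €93

Merging the schedules and taking the best 7: 118 (Willow-1), 117 (Willow-2), 114 (Quill-1), 109 (Quill-2), 109 (Willow-3), 95 (Quill-3), 94 (Calder-1)
The (k+1)-th unit-bid is €93.
Allocation: Calder 1, Quill 3, Willow 3.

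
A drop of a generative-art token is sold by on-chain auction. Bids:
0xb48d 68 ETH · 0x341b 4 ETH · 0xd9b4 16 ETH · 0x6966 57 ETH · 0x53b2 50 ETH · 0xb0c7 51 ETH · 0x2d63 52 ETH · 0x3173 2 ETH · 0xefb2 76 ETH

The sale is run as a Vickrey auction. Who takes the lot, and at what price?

Vickrey auction: the highest bidder wins and pays the second-highest bid.
Bids in order: 76 (0xefb2) > 68 (0xb48d) > 57 (0x6966) > 52 (0x2d63) > 51 (0xb0c7) > 50 (0x53b2) > …
0xefb2 is highest; pays the second-highest bid, 68 ETH.

0xefb2 pays 68 ETH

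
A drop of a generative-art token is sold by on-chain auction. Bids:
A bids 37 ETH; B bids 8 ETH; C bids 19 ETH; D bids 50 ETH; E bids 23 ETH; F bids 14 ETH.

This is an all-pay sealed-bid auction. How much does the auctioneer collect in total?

Total revenue: 151 ETH

Bids in order: 50 (D) > 37 (A) > 23 (E) > 19 (C) > 14 (F) > 8 (B)
Every bidder forfeits their bid regardless of winning.
Revenue = 37 + 8 + 19 + 50 + 23 + 14 = 151 ETH.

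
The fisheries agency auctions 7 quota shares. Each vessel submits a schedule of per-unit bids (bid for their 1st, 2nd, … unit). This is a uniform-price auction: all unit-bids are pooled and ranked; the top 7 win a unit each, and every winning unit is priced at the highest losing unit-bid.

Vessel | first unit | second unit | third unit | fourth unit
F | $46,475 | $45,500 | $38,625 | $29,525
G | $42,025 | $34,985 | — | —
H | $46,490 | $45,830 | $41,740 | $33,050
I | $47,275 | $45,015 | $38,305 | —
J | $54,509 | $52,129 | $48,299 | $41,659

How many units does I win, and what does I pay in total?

Merging the schedules and taking the best 7: 54,509 (J-1), 52,129 (J-2), 48,299 (J-3), 47,275 (I-1), 46,490 (H-1), 46,475 (F-1), 45,830 (H-2)
First bid not allocated: $45,500.
I wins 1 unit(s) at $45,500 each.

I: 1 unit, pays $45,500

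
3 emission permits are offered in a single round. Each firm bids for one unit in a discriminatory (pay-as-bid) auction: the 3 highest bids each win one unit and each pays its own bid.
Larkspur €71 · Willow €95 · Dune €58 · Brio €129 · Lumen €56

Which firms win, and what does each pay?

Ordering the bids: 129 (Brio), 95 (Willow), 71 (Larkspur), 58 (Dune), 56 (Lumen)
The 3 highest are Brio, Willow, Larkspur.
Each winner pays its own bid: Brio €129, Willow €95, Larkspur €71.

Brio €129, Willow €95, Larkspur €71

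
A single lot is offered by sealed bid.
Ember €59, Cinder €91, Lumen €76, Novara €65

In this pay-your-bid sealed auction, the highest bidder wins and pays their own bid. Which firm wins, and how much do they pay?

Bids ranked: 91 (Cinder) > 76 (Lumen) > 65 (Novara) > 59 (Ember)
Cinder has the highest bid and pays exactly that: €91.

Cinder pays €91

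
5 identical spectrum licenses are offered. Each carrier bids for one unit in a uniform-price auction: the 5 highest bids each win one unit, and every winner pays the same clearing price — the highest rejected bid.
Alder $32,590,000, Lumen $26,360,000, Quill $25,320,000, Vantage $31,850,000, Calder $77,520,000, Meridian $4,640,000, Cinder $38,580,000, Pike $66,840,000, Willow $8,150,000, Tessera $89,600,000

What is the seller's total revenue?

Total revenue: $159,250,000

Ordering the bids: 89,600,000 (Tessera), 77,520,000 (Calder), 66,840,000 (Pike), 38,580,000 (Cinder), 32,590,000 (Alder), 31,850,000 (Vantage), 26,360,000 (Lumen), …
Top 5: Tessera, Calder, Pike, Cinder, Alder.
Highest unsuccessful bid: $31,850,000 → clearing price.
Total revenue = 5 × $31,850,000 = $159,250,000.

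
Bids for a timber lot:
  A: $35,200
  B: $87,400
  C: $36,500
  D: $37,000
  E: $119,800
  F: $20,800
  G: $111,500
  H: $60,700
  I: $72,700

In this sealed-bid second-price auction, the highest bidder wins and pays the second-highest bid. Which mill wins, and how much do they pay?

E pays $111,500

Bids in order: 119,800 (E) > 111,500 (G) > 87,400 (B) > 72,700 (I) > 60,700 (H) > 37,000 (D) > …
Second-price: E pays G's bid of $111,500.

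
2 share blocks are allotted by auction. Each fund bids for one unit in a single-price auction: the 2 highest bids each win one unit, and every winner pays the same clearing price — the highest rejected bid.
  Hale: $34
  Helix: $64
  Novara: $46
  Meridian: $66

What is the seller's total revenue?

Sorting: 66 (Meridian), 64 (Helix), 46 (Novara), 34 (Hale)
The 2 highest are Meridian, Helix.
First losing bid is Novara's $46, which sets the uniform price.
Total revenue = 2 × $46 = $92.

Total revenue: $92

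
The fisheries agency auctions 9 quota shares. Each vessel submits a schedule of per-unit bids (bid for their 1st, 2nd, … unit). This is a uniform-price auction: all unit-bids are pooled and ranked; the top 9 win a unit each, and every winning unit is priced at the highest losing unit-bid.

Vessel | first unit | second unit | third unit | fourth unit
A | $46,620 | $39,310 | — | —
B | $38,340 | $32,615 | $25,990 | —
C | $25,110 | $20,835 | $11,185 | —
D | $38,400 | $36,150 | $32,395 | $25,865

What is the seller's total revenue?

Total revenue: $225,990

All unit-bids, highest first — top 9: 46,620 (A-1), 39,310 (A-2), 38,400 (D-1), 38,340 (B-1), 36,150 (D-2), 32,615 (B-2), 32,395 (D-3), 25,990 (B-3), 25,865 (D-4)
Highest rejected unit-bid = $25,110.
Allocation: A 2, B 3, D 4. Every unit priced at $25,110.
Revenue = 9 × 25,110 = $225,990.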